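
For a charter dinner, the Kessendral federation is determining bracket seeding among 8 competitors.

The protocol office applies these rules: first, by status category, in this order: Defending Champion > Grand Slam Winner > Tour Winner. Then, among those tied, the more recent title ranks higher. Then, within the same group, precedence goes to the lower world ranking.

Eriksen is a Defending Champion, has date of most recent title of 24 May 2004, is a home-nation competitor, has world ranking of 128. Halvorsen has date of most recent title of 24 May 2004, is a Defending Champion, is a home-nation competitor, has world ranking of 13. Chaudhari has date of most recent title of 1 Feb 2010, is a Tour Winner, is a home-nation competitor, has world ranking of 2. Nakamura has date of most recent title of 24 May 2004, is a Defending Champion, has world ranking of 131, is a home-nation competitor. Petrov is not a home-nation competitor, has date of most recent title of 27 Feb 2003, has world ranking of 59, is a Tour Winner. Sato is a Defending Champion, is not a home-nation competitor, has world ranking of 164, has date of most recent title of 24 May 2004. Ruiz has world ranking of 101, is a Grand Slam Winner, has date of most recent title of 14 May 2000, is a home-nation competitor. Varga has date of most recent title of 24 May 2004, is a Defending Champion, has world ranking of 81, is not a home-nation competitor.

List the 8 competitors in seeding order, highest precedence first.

By status category: Halvorsen, Varga, Eriksen, Nakamura and Sato (Defending Champion); then Ruiz (Grand Slam Winner); then Chaudhari and Petrov (Tour Winner).
Halvorsen, Varga, Eriksen, Nakamura and Sato all have date of most recent title 24 May 2004, so the next rule applies.
Among Halvorsen, Varga, Eriksen, Nakamura and Sato, by world ranking (lower first): Halvorsen (13) before Varga (81) before Eriksen (128) before Nakamura (131) before Sato (164).
Among Chaudhari and Petrov, by date of most recent title (later first): Chaudhari (1 Feb 2010) before Petrov (27 Feb 2003).
Full order: Halvorsen, Varga, Eriksen, Nakamura, Sato, Ruiz, Chaudhari, Petrov.

Halvorsen, Varga, Eriksen, Nakamura, Sato, Ruiz, Chaudhari, Petrov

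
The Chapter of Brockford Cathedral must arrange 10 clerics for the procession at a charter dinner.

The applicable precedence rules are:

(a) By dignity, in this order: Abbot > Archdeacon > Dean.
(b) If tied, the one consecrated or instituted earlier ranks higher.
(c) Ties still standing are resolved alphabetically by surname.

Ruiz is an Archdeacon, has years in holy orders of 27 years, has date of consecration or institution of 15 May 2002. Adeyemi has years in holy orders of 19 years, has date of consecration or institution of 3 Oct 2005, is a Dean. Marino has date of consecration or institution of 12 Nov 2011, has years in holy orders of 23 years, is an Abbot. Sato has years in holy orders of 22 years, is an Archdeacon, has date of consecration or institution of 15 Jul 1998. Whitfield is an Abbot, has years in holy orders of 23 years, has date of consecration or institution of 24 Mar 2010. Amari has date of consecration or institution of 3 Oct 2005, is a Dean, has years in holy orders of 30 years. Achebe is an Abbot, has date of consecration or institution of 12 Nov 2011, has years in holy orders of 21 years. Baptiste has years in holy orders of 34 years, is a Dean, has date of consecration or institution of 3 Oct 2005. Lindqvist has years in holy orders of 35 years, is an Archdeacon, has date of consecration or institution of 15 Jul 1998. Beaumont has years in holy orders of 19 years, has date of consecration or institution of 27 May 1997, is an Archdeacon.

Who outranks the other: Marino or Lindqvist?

Marino

By dignity: Whitfield, Achebe and Marino (Abbot); then Beaumont, Lindqvist, Sato and Ruiz (Archdeacon); then Adeyemi, Amari and Baptiste (Dean).
Among Whitfield, Achebe and Marino, by date of consecration or institution (earlier first): Whitfield (24 Mar 2010) before Achebe and Marino (12 Nov 2011).
Among Achebe and Marino, alphabetically by surname: Achebe before Marino.
Among Beaumont, Lindqvist, Sato and Ruiz, by date of consecration or institution (earlier first): Beaumont (27 May 1997) before Lindqvist and Sato (15 Jul 1998) before Ruiz (15 May 2002).
Among Lindqvist and Sato, alphabetically by surname: Lindqvist before Sato.
Adeyemi, Amari and Baptiste all have date of consecration or institution 3 Oct 2005, so the next rule applies.
Among Adeyemi, Amari and Baptiste, alphabetically by surname: Adeyemi before Amari before Baptiste.
So Marino takes precedence.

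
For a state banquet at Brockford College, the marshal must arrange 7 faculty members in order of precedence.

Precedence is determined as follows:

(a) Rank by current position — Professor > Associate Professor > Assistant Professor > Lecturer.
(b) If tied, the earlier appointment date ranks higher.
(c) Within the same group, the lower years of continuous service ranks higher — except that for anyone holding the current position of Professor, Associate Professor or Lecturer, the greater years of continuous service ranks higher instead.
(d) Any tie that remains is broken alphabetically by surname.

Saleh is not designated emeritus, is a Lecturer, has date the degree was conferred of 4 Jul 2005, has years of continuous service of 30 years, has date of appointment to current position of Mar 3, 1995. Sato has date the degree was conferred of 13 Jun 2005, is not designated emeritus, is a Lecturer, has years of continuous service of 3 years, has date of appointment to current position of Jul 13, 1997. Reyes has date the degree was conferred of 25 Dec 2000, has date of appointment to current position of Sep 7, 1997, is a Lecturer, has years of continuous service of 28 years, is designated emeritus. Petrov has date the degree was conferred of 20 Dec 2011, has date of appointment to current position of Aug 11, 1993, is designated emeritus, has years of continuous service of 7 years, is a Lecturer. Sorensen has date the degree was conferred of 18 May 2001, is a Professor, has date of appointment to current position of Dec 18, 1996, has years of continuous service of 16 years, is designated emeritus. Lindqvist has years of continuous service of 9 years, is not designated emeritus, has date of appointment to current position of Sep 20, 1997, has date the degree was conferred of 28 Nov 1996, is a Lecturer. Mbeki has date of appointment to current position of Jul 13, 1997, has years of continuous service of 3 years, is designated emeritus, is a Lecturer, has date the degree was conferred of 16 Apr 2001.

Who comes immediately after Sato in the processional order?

Reyes

By current position: Sorensen (Professor); then Petrov, Saleh, Mbeki, Sato, Reyes and Lindqvist (Lecturer).
Among Petrov, Saleh, Mbeki, Sato, Reyes and Lindqvist, by date of appointment to current position (earlier first): Petrov (Aug 11, 1993) before Saleh (Mar 3, 1995) before Mbeki and Sato (Jul 13, 1997) before Reyes (Sep 7, 1997) before Lindqvist (Sep 20, 1997).
Mbeki and Sato both have years of continuous service 3 years, so the next rule applies.
Among Mbeki and Sato, alphabetically by surname: Mbeki before Sato.
Order: Sorensen, Petrov, Saleh, Mbeki, Sato, Reyes, Lindqvist.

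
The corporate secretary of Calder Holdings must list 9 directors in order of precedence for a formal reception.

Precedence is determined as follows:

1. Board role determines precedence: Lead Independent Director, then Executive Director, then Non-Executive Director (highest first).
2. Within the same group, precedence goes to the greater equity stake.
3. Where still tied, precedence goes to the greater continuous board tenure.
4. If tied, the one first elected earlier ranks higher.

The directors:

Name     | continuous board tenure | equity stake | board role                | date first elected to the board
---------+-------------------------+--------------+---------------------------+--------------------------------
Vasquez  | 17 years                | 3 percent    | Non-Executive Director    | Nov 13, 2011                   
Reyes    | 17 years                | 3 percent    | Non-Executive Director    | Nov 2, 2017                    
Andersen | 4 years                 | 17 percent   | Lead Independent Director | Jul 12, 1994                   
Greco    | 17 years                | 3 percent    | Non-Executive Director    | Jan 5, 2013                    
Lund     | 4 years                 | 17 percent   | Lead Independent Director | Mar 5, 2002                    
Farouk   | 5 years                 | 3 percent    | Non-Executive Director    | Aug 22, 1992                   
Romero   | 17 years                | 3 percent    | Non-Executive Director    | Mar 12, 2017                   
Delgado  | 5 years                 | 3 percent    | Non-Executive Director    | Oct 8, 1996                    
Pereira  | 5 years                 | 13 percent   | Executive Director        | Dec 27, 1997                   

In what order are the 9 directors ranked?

By board role: Andersen and Lund (Lead Independent Director); then Pereira (Executive Director); then Vasquez, Greco, Romero, Reyes, Farouk and Delgado (Non-Executive Director).
Andersen and Lund both have equity stake 17 percent, so the next rule applies.
Andersen and Lund both have continuous board tenure 4 years, so the next rule applies.
Among Andersen and Lund, by date first elected to the board (earlier first): Andersen (Jul 12, 1994) before Lund (Mar 5, 2002).
Vasquez, Greco, Romero, Reyes, Farouk and Delgado all have equity stake 3 percent, so the next rule applies.
Among Vasquez, Greco, Romero, Reyes, Farouk and Delgado, by continuous board tenure (higher first): Vasquez, Greco, Romero and Reyes (17 years) before Farouk and Delgado (5 years).
Among Vasquez, Greco, Romero and Reyes, by date first elected to the board (earlier first): Vasquez (Nov 13, 2011) before Greco (Jan 5, 2013) before Romero (Mar 12, 2017) before Reyes (Nov 2, 2017).
Among Farouk and Delgado, by date first elected to the board (earlier first): Farouk (Aug 22, 1992) before Delgado (Oct 8, 1996).
Full order: Andersen, Lund, Pereira, Vasquez, Greco, Romero, Reyes, Farouk, Delgado.

Andersen, Lund, Pereira, Vasquez, Greco, Romero, Reyes, Farouk, Delgado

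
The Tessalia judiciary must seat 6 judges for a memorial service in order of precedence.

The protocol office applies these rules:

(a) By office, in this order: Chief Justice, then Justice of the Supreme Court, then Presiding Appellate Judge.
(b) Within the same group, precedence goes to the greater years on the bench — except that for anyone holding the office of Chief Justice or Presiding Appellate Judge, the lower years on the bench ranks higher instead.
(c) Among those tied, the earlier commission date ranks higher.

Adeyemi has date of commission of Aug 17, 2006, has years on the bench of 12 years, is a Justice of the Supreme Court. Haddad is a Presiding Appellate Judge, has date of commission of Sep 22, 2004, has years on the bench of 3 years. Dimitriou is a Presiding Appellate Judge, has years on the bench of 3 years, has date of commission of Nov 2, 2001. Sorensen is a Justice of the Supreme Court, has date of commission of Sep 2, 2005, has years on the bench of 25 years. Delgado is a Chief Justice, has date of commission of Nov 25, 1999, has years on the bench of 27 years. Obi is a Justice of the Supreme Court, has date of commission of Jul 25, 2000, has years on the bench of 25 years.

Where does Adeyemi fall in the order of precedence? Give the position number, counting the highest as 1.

By office: Delgado (Chief Justice); then Obi, Sorensen and Adeyemi (Justice of the Supreme Court); then Dimitriou and Haddad (Presiding Appellate Judge).
Among Obi, Sorensen and Adeyemi, by years on the bench (higher first): Obi and Sorensen (25 years) before Adeyemi (12 years).
Among Obi and Sorensen, by date of commission (earlier first): Obi (Jul 25, 2000) before Sorensen (Sep 2, 2005).
Dimitriou and Haddad both have years on the bench 3 years, so the next rule applies.
Among Dimitriou and Haddad, by date of commission (earlier first): Dimitriou (Nov 2, 2001) before Haddad (Sep 22, 2004).
Order: Delgado, Obi, Sorensen, Adeyemi, Dimitriou, Haddad. So position 4.

4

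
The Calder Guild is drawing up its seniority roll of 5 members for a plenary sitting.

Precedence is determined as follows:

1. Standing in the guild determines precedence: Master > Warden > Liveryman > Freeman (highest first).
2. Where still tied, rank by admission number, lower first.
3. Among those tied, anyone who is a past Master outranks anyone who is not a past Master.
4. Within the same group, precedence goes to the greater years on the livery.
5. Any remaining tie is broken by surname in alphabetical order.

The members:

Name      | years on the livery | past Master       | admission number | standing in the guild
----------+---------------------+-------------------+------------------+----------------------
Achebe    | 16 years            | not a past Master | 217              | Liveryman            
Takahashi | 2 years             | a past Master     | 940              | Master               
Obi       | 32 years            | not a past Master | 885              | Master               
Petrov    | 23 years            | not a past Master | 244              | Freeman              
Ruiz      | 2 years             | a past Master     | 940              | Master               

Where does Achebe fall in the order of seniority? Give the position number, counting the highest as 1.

4

By standing in the guild: Obi, Ruiz and Takahashi (Master); then Achebe (Liveryman); then Petrov (Freeman).
Among Obi, Ruiz and Takahashi, by admission number (lower first): Obi (885) before Ruiz and Takahashi (940).
Ruiz and Takahashi are each a past Master, so the next rule applies.
Ruiz and Takahashi both have years on the livery 2 years, so the next rule applies.
Among Ruiz and Takahashi, alphabetically by surname: Ruiz before Takahashi.
Order: Obi, Ruiz, Takahashi, Achebe, Petrov. So position 4.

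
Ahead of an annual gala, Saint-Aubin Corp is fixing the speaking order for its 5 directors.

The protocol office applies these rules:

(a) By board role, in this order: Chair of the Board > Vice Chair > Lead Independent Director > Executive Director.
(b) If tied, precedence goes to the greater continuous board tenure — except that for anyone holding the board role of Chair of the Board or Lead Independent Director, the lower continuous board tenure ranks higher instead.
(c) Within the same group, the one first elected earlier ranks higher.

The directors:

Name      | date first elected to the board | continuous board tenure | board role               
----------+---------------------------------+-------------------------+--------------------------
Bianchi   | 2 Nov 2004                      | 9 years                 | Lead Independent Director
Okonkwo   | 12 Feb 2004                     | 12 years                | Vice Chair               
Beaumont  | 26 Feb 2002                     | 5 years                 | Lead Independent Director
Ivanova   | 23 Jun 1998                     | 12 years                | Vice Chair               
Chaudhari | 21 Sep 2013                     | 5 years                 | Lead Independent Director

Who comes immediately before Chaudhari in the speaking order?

By board role: Ivanova and Okonkwo (Vice Chair); then Beaumont, Chaudhari and Bianchi (Lead Independent Director).
Ivanova and Okonkwo both have continuous board tenure 12 years, so the next rule applies.
Among Ivanova and Okonkwo, by date first elected to the board (earlier first): Ivanova (23 Jun 1998) before Okonkwo (12 Feb 2004).
Among Beaumont, Chaudhari and Bianchi, by continuous board tenure (lower first) (reversed rule for this group): Beaumont and Chaudhari (5 years) before Bianchi (9 years).
Among Beaumont and Chaudhari, by date first elected to the board (earlier first): Beaumont (26 Feb 2002) before Chaudhari (21 Sep 2013).
Order: Ivanova, Okonkwo, Beaumont, Chaudhari, Bianchi.

Beaumont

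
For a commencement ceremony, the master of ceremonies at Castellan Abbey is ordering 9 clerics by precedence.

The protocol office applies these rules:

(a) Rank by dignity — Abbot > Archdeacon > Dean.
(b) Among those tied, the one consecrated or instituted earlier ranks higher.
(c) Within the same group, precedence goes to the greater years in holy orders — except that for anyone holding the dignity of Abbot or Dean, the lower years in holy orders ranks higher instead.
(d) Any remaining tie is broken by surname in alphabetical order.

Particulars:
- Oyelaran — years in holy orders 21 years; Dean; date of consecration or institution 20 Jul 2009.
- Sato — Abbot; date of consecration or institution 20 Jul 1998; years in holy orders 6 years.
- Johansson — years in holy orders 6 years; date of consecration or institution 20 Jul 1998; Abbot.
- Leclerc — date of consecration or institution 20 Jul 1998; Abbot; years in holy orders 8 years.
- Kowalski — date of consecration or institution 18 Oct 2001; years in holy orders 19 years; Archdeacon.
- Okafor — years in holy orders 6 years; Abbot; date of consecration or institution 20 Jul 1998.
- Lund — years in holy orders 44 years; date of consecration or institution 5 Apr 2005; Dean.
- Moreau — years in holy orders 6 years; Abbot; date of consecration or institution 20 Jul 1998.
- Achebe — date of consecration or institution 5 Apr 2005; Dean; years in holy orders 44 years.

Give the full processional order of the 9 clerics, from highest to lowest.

By dignity: Johansson, Moreau, Okafor, Sato and Leclerc (Abbot); then Kowalski (Archdeacon); then Achebe, Lund and Oyelaran (Dean).
Johansson, Moreau, Okafor, Sato and Leclerc all have date of consecration or institution 20 Jul 1998, so the next rule applies.
Among Johansson, Moreau, Okafor, Sato and Leclerc, by years in holy orders (lower first) (reversed rule for this group): Johansson, Moreau, Okafor and Sato (6 years) before Leclerc (8 years).
Among Johansson, Moreau, Okafor and Sato, alphabetically by surname: Johansson before Moreau before Okafor before Sato.
Among Achebe, Lund and Oyelaran, by date of consecration or institution (earlier first): Achebe and Lund (5 Apr 2005) before Oyelaran (20 Jul 2009).
Achebe and Lund both have years in holy orders 44 years, so the next rule applies.
Among Achebe and Lund, alphabetically by surname: Achebe before Lund.
Full order: Johansson, Moreau, Okafor, Sato, Leclerc, Kowalski, Achebe, Lund, Oyelaran.

Johansson, Moreau, Okafor, Sato, Leclerc, Kowalski, Achebe, Lund, Oyelaran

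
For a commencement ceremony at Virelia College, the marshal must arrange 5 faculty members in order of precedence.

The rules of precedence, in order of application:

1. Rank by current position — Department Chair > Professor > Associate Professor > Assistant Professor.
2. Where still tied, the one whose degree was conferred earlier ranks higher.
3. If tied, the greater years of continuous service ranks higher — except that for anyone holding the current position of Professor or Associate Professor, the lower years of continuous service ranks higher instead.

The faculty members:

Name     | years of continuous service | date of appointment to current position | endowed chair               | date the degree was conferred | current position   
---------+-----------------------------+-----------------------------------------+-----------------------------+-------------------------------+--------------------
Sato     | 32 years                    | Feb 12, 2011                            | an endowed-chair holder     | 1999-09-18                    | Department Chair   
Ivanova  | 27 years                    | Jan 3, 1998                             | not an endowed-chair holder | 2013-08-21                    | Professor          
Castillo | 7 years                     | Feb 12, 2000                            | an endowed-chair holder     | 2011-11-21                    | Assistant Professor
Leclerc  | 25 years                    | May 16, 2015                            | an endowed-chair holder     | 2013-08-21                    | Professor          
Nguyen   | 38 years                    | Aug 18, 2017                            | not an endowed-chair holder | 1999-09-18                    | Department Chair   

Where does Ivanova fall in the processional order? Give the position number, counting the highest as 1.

4

By current position: Nguyen and Sato (Department Chair); then Leclerc and Ivanova (Professor); then Castillo (Assistant Professor).
Nguyen and Sato both have date the degree was conferred 1999-09-18, so the next rule applies.
Among Nguyen and Sato, by years of continuous service (higher first): Nguyen (38 years) before Sato (32 years).
Leclerc and Ivanova both have date the degree was conferred 2013-08-21, so the next rule applies.
Among Leclerc and Ivanova, by years of continuous service (lower first) (reversed rule for this group): Leclerc (25 years) before Ivanova (27 years).
Order: Nguyen, Sato, Leclerc, Ivanova, Castillo. So position 4.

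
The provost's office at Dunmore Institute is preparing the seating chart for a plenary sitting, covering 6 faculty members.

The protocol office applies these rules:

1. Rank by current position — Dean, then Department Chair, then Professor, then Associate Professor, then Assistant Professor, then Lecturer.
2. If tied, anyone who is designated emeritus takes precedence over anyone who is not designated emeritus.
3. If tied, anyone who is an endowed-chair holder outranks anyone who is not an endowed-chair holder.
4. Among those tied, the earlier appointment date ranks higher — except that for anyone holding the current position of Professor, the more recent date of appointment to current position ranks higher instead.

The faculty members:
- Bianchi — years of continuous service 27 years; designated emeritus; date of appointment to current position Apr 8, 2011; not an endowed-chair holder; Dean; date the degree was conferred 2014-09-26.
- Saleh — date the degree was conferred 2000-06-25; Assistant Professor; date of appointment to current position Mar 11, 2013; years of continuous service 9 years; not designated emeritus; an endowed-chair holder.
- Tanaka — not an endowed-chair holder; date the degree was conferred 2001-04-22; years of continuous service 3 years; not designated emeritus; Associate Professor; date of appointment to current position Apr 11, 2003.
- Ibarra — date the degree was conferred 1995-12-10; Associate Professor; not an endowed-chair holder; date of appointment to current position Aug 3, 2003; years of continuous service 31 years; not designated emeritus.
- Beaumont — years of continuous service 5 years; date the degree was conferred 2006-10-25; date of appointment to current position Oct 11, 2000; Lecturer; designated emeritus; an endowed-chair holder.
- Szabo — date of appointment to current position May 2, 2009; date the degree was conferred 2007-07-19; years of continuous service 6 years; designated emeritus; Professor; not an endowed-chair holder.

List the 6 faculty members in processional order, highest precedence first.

Bianchi, Szabo, Tanaka, Ibarra, Saleh, Beaumont

By current position: Bianchi (Dean); then Szabo (Professor); then Tanaka and Ibarra (Associate Professor); then Saleh (Assistant Professor); then Beaumont (Lecturer).
Tanaka and Ibarra are each not designated emeritus, so the next rule applies.
Tanaka and Ibarra are each not an endowed-chair holder, so the next rule applies.
Among Tanaka and Ibarra, by date of appointment to current position (earlier first): Tanaka (Apr 11, 2003) before Ibarra (Aug 3, 2003).
Full order: Bianchi, Szabo, Tanaka, Ibarra, Saleh, Beaumont.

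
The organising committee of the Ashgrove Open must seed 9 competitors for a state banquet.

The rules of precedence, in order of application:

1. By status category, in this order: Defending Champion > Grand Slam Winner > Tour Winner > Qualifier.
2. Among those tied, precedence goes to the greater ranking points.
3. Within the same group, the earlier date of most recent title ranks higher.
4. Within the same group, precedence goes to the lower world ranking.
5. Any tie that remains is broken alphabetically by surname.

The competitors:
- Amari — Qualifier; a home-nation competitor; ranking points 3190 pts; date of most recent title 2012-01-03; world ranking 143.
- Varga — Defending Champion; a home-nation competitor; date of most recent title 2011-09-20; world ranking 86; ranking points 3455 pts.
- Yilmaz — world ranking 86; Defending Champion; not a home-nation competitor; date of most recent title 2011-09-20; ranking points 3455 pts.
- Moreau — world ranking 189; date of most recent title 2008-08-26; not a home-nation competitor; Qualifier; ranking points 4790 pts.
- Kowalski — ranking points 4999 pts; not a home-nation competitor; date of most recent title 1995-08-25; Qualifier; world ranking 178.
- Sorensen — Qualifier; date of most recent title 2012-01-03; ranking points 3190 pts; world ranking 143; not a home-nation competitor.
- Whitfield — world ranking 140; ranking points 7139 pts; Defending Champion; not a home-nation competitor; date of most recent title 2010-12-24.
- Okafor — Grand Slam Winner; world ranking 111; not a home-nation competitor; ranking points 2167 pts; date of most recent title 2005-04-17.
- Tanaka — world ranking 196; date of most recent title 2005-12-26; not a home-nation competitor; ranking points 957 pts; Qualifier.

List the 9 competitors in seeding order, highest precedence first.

Whitfield, Varga, Yilmaz, Okafor, Kowalski, Moreau, Amari, Sorensen, Tanaka

By status category: Whitfield, Varga and Yilmaz (Defending Champion); then Okafor (Grand Slam Winner); then Kowalski, Moreau, Amari, Sorensen and Tanaka (Qualifier).
Among Whitfield, Varga and Yilmaz, by ranking points (higher first): Whitfield (7139 pts) before Varga and Yilmaz (3455 pts).
Varga and Yilmaz both have date of most recent title 2011-09-20, so the next rule applies.
Varga and Yilmaz both have world ranking 86, so the next rule applies.
Among Varga and Yilmaz, alphabetically by surname: Varga before Yilmaz.
Among Kowalski, Moreau, Amari, Sorensen and Tanaka, by ranking points (higher first): Kowalski (4999 pts) before Moreau (4790 pts) before Amari and Sorensen (3190 pts) before Tanaka (957 pts).
Amari and Sorensen both have date of most recent title 2012-01-03, so the next rule applies.
Amari and Sorensen both have world ranking 143, so the next rule applies.
Among Amari and Sorensen, alphabetically by surname: Amari before Sorensen.
Full order: Whitfield, Varga, Yilmaz, Okafor, Kowalski, Moreau, Amari, Sorensen, Tanaka.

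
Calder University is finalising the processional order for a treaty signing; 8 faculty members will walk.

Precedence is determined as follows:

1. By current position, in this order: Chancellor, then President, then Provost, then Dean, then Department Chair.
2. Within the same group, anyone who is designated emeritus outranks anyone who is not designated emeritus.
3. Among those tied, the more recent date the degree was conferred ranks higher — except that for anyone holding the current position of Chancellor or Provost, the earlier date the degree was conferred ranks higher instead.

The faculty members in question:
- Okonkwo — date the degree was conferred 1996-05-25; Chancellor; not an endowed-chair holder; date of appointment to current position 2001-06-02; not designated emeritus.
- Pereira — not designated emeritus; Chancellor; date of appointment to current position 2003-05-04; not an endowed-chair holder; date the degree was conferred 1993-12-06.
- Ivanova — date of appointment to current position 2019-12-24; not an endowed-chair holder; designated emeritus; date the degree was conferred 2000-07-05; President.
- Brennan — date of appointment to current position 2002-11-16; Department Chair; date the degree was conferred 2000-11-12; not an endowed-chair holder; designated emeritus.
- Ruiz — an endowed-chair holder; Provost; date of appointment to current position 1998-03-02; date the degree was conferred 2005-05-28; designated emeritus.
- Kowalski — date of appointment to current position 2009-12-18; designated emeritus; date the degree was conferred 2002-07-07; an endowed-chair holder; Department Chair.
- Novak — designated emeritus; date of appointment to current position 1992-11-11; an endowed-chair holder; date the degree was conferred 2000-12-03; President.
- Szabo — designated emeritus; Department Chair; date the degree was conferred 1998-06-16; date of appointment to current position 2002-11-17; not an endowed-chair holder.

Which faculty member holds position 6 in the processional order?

By current position: Pereira and Okonkwo (Chancellor); then Novak and Ivanova (President); then Ruiz (Provost); then Kowalski, Brennan and Szabo (Department Chair).
Pereira and Okonkwo are each not designated emeritus, so the next rule applies.
Among Pereira and Okonkwo, by date the degree was conferred (earlier first) (reversed rule for this group): Pereira (1993-12-06) before Okonkwo (1996-05-25).
Novak and Ivanova are each designated emeritus, so the next rule applies.
Among Novak and Ivanova, by date the degree was conferred (later first): Novak (2000-12-03) before Ivanova (2000-07-05).
Kowalski, Brennan and Szabo are each designated emeritus, so the next rule applies.
Among Kowalski, Brennan and Szabo, by date the degree was conferred (later first): Kowalski (2002-07-07) before Brennan (2000-11-12) before Szabo (1998-06-16).
Order: Pereira, Okonkwo, Novak, Ivanova, Ruiz, Kowalski, Brennan, Szabo.

Kowalski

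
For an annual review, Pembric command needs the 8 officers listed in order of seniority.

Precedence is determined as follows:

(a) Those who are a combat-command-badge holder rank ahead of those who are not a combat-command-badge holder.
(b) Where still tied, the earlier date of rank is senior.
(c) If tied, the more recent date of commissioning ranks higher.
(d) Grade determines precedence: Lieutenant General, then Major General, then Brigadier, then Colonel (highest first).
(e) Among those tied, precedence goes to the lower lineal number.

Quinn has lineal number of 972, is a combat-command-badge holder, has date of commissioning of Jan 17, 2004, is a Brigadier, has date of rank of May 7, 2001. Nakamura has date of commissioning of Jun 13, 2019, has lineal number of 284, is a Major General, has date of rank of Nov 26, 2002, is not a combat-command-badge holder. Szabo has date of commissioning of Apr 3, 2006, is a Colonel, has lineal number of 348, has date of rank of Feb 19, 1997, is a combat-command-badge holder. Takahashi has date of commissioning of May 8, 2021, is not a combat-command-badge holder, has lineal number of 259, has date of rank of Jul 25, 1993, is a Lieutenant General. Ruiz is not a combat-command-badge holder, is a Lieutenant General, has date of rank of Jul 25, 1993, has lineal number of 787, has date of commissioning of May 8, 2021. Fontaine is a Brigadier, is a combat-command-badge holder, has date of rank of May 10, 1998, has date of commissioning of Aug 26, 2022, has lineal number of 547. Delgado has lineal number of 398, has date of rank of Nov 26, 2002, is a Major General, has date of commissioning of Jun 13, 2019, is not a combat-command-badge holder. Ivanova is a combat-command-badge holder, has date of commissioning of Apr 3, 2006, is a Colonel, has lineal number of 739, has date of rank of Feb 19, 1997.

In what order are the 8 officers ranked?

Szabo, Ivanova, Fontaine, Quinn, Takahashi, Ruiz, Nakamura, Delgado

By the first rule: Szabo, Ivanova, Fontaine and Quinn (each a combat-command-badge holder); then Takahashi, Ruiz, Nakamura and Delgado (each not a combat-command-badge holder).
Among Szabo, Ivanova, Fontaine and Quinn, by date of rank (earlier first): Szabo and Ivanova (Feb 19, 1997) before Fontaine (May 10, 1998) before Quinn (May 7, 2001).
Szabo and Ivanova both have date of commissioning Apr 3, 2006, so the next rule applies.
Szabo and Ivanova are each Colonel, so the next rule applies.
Among Szabo and Ivanova, by lineal number (lower first): Szabo (348) before Ivanova (739).
Among Takahashi, Ruiz, Nakamura and Delgado, by date of rank (earlier first): Takahashi and Ruiz (Jul 25, 1993) before Nakamura and Delgado (Nov 26, 2002).
Takahashi and Ruiz both have date of commissioning May 8, 2021, so the next rule applies.
Takahashi and Ruiz are each Lieutenant General, so the next rule applies.
Among Takahashi and Ruiz, by lineal number (lower first): Takahashi (259) before Ruiz (787).
Nakamura and Delgado both have date of commissioning Jun 13, 2019, so the next rule applies.
Nakamura and Delgado are each Major General, so the next rule applies.
Among Nakamura and Delgado, by lineal number (lower first): Nakamura (284) before Delgado (398).
Full order: Szabo, Ivanova, Fontaine, Quinn, Takahashi, Ruiz, Nakamura, Delgado.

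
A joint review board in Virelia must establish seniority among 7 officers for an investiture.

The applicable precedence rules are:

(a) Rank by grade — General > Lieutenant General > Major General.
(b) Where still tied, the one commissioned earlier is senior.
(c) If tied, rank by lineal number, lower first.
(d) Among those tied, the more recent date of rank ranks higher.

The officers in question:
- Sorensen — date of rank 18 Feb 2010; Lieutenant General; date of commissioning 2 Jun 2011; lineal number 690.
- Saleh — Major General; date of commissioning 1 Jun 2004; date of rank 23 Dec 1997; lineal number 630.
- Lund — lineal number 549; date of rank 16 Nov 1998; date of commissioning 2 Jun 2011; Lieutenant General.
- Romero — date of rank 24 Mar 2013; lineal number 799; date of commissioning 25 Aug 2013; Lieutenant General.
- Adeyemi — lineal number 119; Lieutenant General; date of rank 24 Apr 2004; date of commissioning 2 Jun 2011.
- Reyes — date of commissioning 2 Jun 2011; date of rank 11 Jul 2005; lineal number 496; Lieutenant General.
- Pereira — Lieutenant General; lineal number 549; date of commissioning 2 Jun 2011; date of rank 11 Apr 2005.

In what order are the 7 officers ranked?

By grade: Adeyemi, Reyes, Pereira, Lund, Sorensen and Romero (Lieutenant General); then Saleh (Major General).
Among Adeyemi, Reyes, Pereira, Lund, Sorensen and Romero, by date of commissioning (earlier first): Adeyemi, Reyes, Pereira, Lund and Sorensen (2 Jun 2011) before Romero (25 Aug 2013).
Among Adeyemi, Reyes, Pereira, Lund and Sorensen, by lineal number (lower first): Adeyemi (119) before Reyes (496) before Pereira and Lund (549) before Sorensen (690).
Among Pereira and Lund, by date of rank (later first): Pereira (11 Apr 2005) before Lund (16 Nov 1998).
Full order: Adeyemi, Reyes, Pereira, Lund, Sorensen, Romero, Saleh.

Adeyemi, Reyes, Pereira, Lund, Sorensen, Romero, Saleh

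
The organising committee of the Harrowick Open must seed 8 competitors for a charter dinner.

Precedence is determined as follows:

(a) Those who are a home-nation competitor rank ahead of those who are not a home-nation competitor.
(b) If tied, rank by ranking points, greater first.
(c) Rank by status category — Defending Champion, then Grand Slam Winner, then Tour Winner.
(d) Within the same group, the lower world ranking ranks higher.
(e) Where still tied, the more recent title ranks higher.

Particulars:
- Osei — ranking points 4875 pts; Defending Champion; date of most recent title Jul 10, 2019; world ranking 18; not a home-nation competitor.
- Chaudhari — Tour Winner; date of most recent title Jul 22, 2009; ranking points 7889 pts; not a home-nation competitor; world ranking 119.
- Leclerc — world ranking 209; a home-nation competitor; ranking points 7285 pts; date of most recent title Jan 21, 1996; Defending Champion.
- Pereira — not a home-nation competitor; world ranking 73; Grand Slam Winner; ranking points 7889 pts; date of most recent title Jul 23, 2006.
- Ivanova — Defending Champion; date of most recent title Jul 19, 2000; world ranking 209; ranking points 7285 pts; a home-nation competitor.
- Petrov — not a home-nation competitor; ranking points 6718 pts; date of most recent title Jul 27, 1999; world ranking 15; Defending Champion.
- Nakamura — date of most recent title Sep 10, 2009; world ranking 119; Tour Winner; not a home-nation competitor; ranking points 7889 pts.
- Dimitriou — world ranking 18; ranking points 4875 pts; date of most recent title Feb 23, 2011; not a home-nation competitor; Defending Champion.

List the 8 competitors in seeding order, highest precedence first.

Ivanova, Leclerc, Pereira, Nakamura, Chaudhari, Petrov, Osei, Dimitriou

By the first rule: Ivanova and Leclerc (both a home-nation competitor); then Pereira, Nakamura, Chaudhari, Petrov, Osei and Dimitriou (each not a home-nation competitor).
Ivanova and Leclerc both have ranking points 7285 pts, so the next rule applies.
Ivanova and Leclerc are each Defending Champion, so the next rule applies.
Ivanova and Leclerc both have world ranking 209, so the next rule applies.
Among Ivanova and Leclerc, by date of most recent title (later first): Ivanova (Jul 19, 2000) before Leclerc (Jan 21, 1996).
Among Pereira, Nakamura, Chaudhari, Petrov, Osei and Dimitriou, by ranking points (higher first): Pereira, Nakamura and Chaudhari (7889 pts) before Petrov (6718 pts) before Osei and Dimitriou (4875 pts).
Among Pereira, Nakamura and Chaudhari, by status category: Pereira (Grand Slam Winner) before Nakamura and Chaudhari (Tour Winner).
Nakamura and Chaudhari both have world ranking 119, so the next rule applies.
Among Nakamura and Chaudhari, by date of most recent title (later first): Nakamura (Sep 10, 2009) before Chaudhari (Jul 22, 2009).
Osei and Dimitriou are each Defending Champion, so the next rule applies.
Osei and Dimitriou both have world ranking 18, so the next rule applies.
Among Osei and Dimitriou, by date of most recent title (later first): Osei (Jul 10, 2019) before Dimitriou (Feb 23, 2011).
Full order: Ivanova, Leclerc, Pereira, Nakamura, Chaudhari, Petrov, Osei, Dimitriou.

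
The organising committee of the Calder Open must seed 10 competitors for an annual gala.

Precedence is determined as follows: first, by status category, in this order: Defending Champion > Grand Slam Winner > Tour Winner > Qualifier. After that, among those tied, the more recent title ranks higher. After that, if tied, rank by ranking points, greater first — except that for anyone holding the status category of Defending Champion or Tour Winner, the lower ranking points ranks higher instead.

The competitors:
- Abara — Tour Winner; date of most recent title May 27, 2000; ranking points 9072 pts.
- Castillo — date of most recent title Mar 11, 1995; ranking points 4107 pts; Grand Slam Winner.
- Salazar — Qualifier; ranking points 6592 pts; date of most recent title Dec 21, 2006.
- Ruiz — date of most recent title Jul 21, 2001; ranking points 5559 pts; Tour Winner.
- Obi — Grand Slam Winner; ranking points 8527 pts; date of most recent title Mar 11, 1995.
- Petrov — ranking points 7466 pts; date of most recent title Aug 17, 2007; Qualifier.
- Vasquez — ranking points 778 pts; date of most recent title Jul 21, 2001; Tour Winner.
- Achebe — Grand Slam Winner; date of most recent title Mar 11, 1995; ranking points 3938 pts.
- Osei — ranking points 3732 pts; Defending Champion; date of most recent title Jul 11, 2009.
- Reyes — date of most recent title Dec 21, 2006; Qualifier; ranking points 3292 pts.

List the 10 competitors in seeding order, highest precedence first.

Osei, Obi, Castillo, Achebe, Vasquez, Ruiz, Abara, Petrov, Salazar, Reyes

By status category: Osei (Defending Champion); then Obi, Castillo and Achebe (Grand Slam Winner); then Vasquez, Ruiz and Abara (Tour Winner); then Petrov, Salazar and Reyes (Qualifier).
Obi, Castillo and Achebe all have date of most recent title Mar 11, 1995, so the next rule applies.
Among Obi, Castillo and Achebe, by ranking points (higher first): Obi (8527 pts) before Castillo (4107 pts) before Achebe (3938 pts).
Among Vasquez, Ruiz and Abara, by date of most recent title (later first): Vasquez and Ruiz (Jul 21, 2001) before Abara (May 27, 2000).
Among Vasquez and Ruiz, by ranking points (lower first) (reversed rule for this group): Vasquez (778 pts) before Ruiz (5559 pts).
Among Petrov, Salazar and Reyes, by date of most recent title (later first): Petrov (Aug 17, 2007) before Salazar and Reyes (Dec 21, 2006).
Among Salazar and Reyes, by ranking points (higher first): Salazar (6592 pts) before Reyes (3292 pts).
Full order: Osei, Obi, Castillo, Achebe, Vasquez, Ruiz, Abara, Petrov, Salazar, Reyes.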